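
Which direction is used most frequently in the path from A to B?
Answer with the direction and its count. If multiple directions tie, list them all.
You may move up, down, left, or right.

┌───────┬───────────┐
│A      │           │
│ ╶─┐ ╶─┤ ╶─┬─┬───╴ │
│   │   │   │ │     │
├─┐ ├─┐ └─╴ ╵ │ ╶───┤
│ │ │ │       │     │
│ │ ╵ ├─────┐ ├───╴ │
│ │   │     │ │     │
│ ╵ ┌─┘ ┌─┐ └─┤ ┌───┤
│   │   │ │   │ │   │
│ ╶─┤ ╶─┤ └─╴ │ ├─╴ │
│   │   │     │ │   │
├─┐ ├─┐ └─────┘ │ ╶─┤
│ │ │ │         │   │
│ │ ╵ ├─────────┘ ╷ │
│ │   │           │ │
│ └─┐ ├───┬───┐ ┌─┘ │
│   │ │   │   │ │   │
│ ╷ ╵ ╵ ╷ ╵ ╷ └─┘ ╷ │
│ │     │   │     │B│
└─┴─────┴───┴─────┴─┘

Directions: down, right, down, down, down, left, down, right, down, down, right, down, down, right, up, right, down, right, up, right, down, right, right, up, right, down
Counts: {'down': 12, 'right': 10, 'left': 1, 'up': 3}
Most common: down (12 times)

Solution:

┌───────┬───────────┐
│A      │           │
│ ╶─┐ ╶─┤ ╶─┬─┬───╴ │
│↳ ↓│   │   │ │     │
├─┐ ├─┐ └─╴ ╵ │ ╶───┤
│ │↓│ │       │     │
│ │ ╵ ├─────┐ ├───╴ │
│ │↓  │     │ │     │
│ ╵ ┌─┘ ┌─┐ └─┤ ┌───┤
│↓ ↲│   │ │   │ │   │
│ ╶─┤ ╶─┤ └─╴ │ ├─╴ │
│↳ ↓│   │     │ │   │
├─┐ ├─┐ └─────┘ │ ╶─┤
│ │↓│ │         │   │
│ │ ╵ ├─────────┘ ╷ │
│ │↳ ↓│           │ │
│ └─┐ ├───┬───┐ ┌─┘ │
│   │↓│↱ ↓│↱ ↓│ │↱ ↓│
│ ╷ ╵ ╵ ╷ ╵ ╷ └─┘ ╷ │
│ │  ↳ ↑│↳ ↑│↳ → ↑│B│
└─┴─────┴───┴─────┴─┘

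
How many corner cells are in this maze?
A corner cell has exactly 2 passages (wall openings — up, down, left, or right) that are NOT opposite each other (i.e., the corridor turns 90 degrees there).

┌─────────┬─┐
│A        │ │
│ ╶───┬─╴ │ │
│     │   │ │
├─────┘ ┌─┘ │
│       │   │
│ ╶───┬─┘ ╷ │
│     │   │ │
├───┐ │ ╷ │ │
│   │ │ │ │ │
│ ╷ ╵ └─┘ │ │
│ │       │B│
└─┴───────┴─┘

Counting corner cells (2 non-opposite passages):
Total corners: 15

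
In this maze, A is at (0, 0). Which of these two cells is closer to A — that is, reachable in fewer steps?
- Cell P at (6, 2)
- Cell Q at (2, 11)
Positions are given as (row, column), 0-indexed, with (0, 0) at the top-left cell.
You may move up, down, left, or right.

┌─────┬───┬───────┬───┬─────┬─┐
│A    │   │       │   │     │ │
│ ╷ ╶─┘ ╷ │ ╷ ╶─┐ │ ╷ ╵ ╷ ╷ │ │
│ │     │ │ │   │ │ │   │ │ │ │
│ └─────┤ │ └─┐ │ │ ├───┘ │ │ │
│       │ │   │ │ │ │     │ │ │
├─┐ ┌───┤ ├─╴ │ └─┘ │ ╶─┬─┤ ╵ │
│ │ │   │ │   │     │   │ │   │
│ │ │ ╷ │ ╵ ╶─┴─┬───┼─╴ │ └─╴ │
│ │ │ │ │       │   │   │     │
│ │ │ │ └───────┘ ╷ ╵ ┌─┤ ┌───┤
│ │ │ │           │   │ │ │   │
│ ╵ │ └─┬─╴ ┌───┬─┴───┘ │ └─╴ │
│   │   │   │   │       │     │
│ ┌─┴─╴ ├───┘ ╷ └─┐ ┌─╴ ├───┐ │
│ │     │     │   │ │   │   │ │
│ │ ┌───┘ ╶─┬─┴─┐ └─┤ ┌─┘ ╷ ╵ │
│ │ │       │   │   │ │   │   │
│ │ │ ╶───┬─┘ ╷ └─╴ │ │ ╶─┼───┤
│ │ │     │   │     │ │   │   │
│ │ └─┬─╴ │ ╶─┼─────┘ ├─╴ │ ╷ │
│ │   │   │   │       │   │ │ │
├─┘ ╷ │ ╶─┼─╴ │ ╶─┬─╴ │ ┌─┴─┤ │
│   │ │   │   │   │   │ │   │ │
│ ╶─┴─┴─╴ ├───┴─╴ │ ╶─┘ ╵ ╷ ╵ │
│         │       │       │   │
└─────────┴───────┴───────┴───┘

Shortest path A → P at (6, 2): 56 steps
Shortest path A → Q at (2, 11): 35 steps

Q is closer (35 steps vs 56 steps).

Path to P:

┌─────┬───┬───────┬───┬─────┬─┐
│A ↓  │↱ ↓│↱ ↓    │↱ ↓│↱ ↓  │ │
│ ╷ ╶─┘ ╷ │ ╷ ╶─┐ │ ╷ ╵ ╷ ╷ │ │
│ │↳ → ↑│↓│↑│↳ ↓│ │↑│↳ ↑│↓│ │ │
│ └─────┤ │ └─┐ │ │ ├───┘ │ │ │
│       │↓│↑ ↰│↓│ │↑│↓ ← ↲│ │ │
├─┐ ┌───┤ ├─╴ │ └─┘ │ ╶─┬─┤ ╵ │
│ │ │↓ ↰│↓│↱ ↑│↳ → ↑│↳ ↓│ │   │
│ │ │ ╷ │ ╵ ╶─┴─┬───┼─╴ │ └─╴ │
│ │ │↓│↑│↳ ↑    │↓ ↰│↓ ↲│     │
│ │ │ │ └───────┘ ╷ ╵ ┌─┤ ┌───┤
│ │ │↓│↑ ← ← ← ← ↲│↑ ↲│ │ │   │
│ ╵ │ └─┬─╴ ┌───┬─┴───┘ │ └─╴ │
│   │P  │   │   │       │     │
│ ┌─┴─╴ ├───┘ ╷ └─┐ ┌─╴ ├───┐ │
│ │     │     │   │ │   │   │ │
│ │ ┌───┘ ╶─┬─┴─┐ └─┤ ┌─┘ ╷ ╵ │
│ │ │       │   │   │ │   │   │
│ │ │ ╶───┬─┘ ╷ └─╴ │ │ ╶─┼───┤
│ │ │     │   │     │ │   │   │
│ │ └─┬─╴ │ ╶─┼─────┘ ├─╴ │ ╷ │
│ │   │   │   │       │   │ │ │
├─┘ ╷ │ ╶─┼─╴ │ ╶─┬─╴ │ ┌─┴─┤ │
│   │ │   │   │   │   │ │   │ │
│ ╶─┴─┴─╴ ├───┴─╴ │ ╶─┘ ╵ ╷ ╵ │
│         │       │       │   │
└─────────┴───────┴───────┴───┘

Path to Q:

┌─────┬───┬───────┬───┬─────┬─┐
│A ↓  │↱ ↓│↱ ↓    │↱ ↓│↱ ↓  │ │
│ ╷ ╶─┘ ╷ │ ╷ ╶─┐ │ ╷ ╵ ╷ ╷ │ │
│ │↳ → ↑│↓│↑│↳ ↓│ │↑│↳ ↑│↓│ │ │
│ └─────┤ │ └─┐ │ │ ├───┘ │ │ │
│       │↓│↑ ↰│↓│ │↑│  Q ↲│ │ │
├─┐ ┌───┤ ├─╴ │ └─┘ │ ╶─┬─┤ ╵ │
│ │ │   │↓│↱ ↑│↳ → ↑│   │ │   │
│ │ │ ╷ │ ╵ ╶─┴─┬───┼─╴ │ └─╴ │
│ │ │ │ │↳ ↑    │   │   │     │
│ │ │ │ └───────┘ ╷ ╵ ┌─┤ ┌───┤
│ │ │ │           │   │ │ │   │
│ ╵ │ └─┬─╴ ┌───┬─┴───┘ │ └─╴ │
│   │   │   │   │       │     │
│ ┌─┴─╴ ├───┘ ╷ └─┐ ┌─╴ ├───┐ │
│ │     │     │   │ │   │   │ │
│ │ ┌───┘ ╶─┬─┴─┐ └─┤ ┌─┘ ╷ ╵ │
│ │ │       │   │   │ │   │   │
│ │ │ ╶───┬─┘ ╷ └─╴ │ │ ╶─┼───┤
│ │ │     │   │     │ │   │   │
│ │ └─┬─╴ │ ╶─┼─────┘ ├─╴ │ ╷ │
│ │   │   │   │       │   │ │ │
├─┘ ╷ │ ╶─┼─╴ │ ╶─┬─╴ │ ┌─┴─┤ │
│   │ │   │   │   │   │ │   │ │
│ ╶─┴─┴─╴ ├───┴─╴ │ ╶─┘ ╵ ╷ ╵ │
│         │       │       │   │
└─────────┴───────┴───────┴───┘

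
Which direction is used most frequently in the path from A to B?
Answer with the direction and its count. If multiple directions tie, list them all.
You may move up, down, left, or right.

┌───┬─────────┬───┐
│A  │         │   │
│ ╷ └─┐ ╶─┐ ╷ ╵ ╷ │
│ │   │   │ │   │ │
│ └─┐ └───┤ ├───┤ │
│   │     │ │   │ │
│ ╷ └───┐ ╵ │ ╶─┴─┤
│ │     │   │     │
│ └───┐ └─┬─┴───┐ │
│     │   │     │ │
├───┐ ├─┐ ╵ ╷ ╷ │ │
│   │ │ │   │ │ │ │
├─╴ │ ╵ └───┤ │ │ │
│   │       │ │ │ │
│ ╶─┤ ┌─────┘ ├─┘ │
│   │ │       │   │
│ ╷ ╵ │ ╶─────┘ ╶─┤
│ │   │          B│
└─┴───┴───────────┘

Directions: down, down, right, down, right, right, down, right, down, right, up, right, down, down, down, left, left, left, down, right, right, right, right, right
Counts: {'down': 9, 'right': 11, 'up': 1, 'left': 3}
Most common: right (11 times)

Solution:

┌───┬─────────┬───┐
│A  │         │   │
│ ╷ └─┐ ╶─┐ ╷ ╵ ╷ │
│↓│   │   │ │   │ │
│ └─┐ └───┤ ├───┤ │
│↳ ↓│     │ │   │ │
│ ╷ └───┐ ╵ │ ╶─┴─┤
│ │↳ → ↓│   │     │
│ └───┐ └─┬─┴───┐ │
│     │↳ ↓│↱ ↓  │ │
├───┐ ├─┐ ╵ ╷ ╷ │ │
│   │ │ │↳ ↑│↓│ │ │
├─╴ │ ╵ └───┤ │ │ │
│   │       │↓│ │ │
│ ╶─┤ ┌─────┘ ├─┘ │
│   │ │↓ ← ← ↲│   │
│ ╷ ╵ │ ╶─────┘ ╶─┤
│ │   │↳ → → → → B│
└─┴───┴───────────┘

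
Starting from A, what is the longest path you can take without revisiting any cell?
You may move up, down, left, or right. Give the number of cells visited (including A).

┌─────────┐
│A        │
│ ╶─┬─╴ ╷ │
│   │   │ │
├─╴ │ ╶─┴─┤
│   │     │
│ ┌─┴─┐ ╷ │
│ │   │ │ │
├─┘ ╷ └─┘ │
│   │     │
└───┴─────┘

Finding longest simple path using DFS:
Start: (0, 0)
Longest path visits 17 cells
Path: A → right → right → right → down → left → down → right → right → down → down → left → left → up → left → down → left

Solution:

┌─────────┐
│A → → ↓  │
│ ╶─┬─╴ ╷ │
│   │↓ ↲│ │
├─╴ │ ╶─┴─┤
│   │↳ → ↓│
│ ┌─┴─┐ ╷ │
│ │↓ ↰│ │↓│
├─┘ ╷ └─┘ │
│B ↲│↑ ← ↲│
└───┴─────┘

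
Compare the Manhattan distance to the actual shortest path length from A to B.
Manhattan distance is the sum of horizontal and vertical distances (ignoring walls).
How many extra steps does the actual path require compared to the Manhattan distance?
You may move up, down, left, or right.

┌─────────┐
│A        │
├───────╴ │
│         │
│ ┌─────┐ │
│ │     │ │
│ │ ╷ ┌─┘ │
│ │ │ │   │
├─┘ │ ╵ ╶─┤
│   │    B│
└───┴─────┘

Manhattan distance: |4 - 0| + |4 - 0| = 8
Actual path length: 10
Extra steps: 10 - 8 = 2

Solution:

┌─────────┐
│A → → → ↓│
├───────╴ │
│        ↓│
│ ┌─────┐ │
│ │     │↓│
│ │ ╷ ┌─┘ │
│ │ │ │↓ ↲│
├─┘ │ ╵ ╶─┤
│   │  ↳ B│
└───┴─────┘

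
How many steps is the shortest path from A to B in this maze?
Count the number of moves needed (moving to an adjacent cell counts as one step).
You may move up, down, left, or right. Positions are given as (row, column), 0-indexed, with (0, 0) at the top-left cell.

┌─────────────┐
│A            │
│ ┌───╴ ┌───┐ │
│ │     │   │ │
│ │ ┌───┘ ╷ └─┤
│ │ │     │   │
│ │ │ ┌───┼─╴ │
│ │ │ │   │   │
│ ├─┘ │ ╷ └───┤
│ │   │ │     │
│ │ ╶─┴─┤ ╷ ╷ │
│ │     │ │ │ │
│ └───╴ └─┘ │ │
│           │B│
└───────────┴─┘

Using BFS to find shortest path:
Start: (0, 0), End: (6, 6)
Path found:
(0,0) → (1,0) → (2,0) → (3,0) → (4,0) → (5,0) → (6,0) → (6,1) → (6,2) → (6,3) → (6,4) → (6,5) → (5,5) → (4,5) → (4,6) → (5,6) → (6,6)
Number of steps: 16

Solution:

┌─────────────┐
│A            │
│ ┌───╴ ┌───┐ │
│↓│     │   │ │
│ │ ┌───┘ ╷ └─┤
│↓│ │     │   │
│ │ │ ┌───┼─╴ │
│↓│ │ │   │   │
│ ├─┘ │ ╷ └───┤
│↓│   │ │  ↱ ↓│
│ │ ╶─┴─┤ ╷ ╷ │
│↓│     │ │↑│↓│
│ └───╴ └─┘ │ │
│↳ → → → → ↑│B│
└───────────┴─┘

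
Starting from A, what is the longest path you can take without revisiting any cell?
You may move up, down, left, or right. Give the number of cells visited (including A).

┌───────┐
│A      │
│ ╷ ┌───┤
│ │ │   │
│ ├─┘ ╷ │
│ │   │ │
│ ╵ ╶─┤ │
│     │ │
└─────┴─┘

Finding longest simple path using DFS:
Start: (0, 0)
Longest path visits 11 cells
Path: A → down → down → down → right → up → right → up → right → down → down

Solution:

┌───────┐
│A      │
│ ╷ ┌───┤
│↓│ │↱ ↓│
│ ├─┘ ╷ │
│↓│↱ ↑│↓│
│ ╵ ╶─┤ │
│↳ ↑  │B│
└─────┴─┘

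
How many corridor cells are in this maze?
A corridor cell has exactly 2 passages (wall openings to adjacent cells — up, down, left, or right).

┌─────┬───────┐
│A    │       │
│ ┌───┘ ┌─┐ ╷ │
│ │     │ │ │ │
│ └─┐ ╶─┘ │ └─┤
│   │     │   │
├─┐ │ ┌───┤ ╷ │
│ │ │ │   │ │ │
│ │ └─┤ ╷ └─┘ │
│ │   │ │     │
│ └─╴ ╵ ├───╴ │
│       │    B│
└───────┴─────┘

Counting cells with exactly 2 passages:
Total corridor cells: 28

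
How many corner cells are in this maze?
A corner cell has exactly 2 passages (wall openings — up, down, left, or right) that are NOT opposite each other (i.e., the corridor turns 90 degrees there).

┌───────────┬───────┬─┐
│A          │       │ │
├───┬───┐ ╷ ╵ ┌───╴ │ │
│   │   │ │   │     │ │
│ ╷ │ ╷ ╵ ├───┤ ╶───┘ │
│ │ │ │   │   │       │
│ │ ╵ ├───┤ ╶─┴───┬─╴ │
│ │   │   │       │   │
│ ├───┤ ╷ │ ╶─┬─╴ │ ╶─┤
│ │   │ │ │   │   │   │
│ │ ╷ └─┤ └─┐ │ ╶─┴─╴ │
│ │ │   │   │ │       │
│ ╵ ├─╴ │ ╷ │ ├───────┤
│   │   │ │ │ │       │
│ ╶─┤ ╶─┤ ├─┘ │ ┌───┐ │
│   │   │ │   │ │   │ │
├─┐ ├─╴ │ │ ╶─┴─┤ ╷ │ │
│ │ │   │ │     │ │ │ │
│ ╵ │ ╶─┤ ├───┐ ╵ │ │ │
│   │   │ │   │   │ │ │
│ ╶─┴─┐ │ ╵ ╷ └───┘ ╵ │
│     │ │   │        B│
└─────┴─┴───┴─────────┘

Counting corner cells (2 non-opposite passages):
Total corners: 64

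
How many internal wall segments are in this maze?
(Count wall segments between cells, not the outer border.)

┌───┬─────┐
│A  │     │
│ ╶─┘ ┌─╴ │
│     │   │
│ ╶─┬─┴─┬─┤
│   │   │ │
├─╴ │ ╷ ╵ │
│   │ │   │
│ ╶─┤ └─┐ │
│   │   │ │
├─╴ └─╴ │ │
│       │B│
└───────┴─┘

Counting internal wall segments:
Total internal walls: 20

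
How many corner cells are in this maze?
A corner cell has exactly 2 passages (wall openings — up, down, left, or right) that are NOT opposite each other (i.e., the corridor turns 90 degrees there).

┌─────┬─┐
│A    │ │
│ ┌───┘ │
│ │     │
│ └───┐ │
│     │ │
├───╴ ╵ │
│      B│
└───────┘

Counting corner cells (2 non-opposite passages):
Total corners: 4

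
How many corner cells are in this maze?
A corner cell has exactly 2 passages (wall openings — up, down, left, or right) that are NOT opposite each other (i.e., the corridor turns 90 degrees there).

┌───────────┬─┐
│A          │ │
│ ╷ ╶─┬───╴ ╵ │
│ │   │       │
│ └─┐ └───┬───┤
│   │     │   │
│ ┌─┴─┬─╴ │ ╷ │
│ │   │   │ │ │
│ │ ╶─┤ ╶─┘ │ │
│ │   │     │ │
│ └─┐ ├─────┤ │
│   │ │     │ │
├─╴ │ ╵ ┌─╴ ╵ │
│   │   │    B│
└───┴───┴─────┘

Counting corner cells (2 non-opposite passages):
Total corners: 24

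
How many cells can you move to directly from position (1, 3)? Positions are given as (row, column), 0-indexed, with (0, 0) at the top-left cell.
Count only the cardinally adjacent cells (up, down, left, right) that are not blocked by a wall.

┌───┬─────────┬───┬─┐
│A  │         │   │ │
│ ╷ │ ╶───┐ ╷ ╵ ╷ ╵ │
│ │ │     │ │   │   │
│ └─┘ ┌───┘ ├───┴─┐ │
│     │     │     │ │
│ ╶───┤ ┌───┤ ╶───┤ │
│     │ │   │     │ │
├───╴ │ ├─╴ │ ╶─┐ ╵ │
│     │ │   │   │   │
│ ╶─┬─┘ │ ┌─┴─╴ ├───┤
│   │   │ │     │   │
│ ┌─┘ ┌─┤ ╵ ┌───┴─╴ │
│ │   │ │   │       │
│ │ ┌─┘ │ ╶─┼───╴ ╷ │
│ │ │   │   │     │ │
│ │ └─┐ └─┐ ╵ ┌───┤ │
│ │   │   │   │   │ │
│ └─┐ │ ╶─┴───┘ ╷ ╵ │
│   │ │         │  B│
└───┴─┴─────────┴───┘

Checking passable neighbors of (1, 3):
Neighbors: (1, 2), (1, 4)
Count: 2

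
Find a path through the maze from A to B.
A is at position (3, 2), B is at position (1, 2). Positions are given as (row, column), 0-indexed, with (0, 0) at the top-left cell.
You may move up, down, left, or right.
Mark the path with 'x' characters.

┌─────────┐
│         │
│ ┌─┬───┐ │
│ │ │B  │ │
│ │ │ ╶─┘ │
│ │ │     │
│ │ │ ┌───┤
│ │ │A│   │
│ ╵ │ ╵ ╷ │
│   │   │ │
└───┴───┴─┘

Finding the shortest path from (3, 2) to (1, 2):
Path length: 2 steps
Directions: up → up

Solution:

┌─────────┐
│         │
│ ┌─┬───┐ │
│ │ │B  │ │
│ │ │ ╶─┘ │
│ │ │x    │
│ │ │ ┌───┤
│ │ │A│   │
│ ╵ │ ╵ ╷ │
│   │   │ │
└───┴───┴─┘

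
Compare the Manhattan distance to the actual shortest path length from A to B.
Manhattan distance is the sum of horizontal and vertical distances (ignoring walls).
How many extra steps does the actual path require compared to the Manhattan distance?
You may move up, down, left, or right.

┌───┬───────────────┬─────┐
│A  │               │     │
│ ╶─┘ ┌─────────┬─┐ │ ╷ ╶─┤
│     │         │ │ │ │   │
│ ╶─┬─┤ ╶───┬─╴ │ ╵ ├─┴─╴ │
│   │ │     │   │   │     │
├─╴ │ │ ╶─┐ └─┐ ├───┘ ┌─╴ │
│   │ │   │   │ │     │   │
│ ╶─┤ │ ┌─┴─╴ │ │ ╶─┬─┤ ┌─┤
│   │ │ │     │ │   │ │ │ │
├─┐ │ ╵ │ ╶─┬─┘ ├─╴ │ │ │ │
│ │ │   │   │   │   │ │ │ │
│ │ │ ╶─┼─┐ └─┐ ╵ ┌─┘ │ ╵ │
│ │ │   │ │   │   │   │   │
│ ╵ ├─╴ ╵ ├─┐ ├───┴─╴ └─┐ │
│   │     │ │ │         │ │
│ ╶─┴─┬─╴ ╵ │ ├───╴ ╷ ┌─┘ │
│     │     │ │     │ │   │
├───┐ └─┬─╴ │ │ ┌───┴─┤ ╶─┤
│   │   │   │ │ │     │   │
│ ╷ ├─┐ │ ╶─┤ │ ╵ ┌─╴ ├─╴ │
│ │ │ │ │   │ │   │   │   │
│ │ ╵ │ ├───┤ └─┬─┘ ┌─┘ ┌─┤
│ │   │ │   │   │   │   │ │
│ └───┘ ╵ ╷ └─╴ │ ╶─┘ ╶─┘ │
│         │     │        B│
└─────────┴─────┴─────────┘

Manhattan distance: |12 - 0| + |12 - 0| = 24
Actual path length: 82
Extra steps: 82 - 24 = 58

Solution:

┌───┬───────────────┬─────┐
│A  │               │     │
│ ╶─┘ ┌─────────┬─┐ │ ╷ ╶─┤
│↓    │↱ → → → ↓│ │ │ │   │
│ ╶─┬─┤ ╶───┬─╴ │ ╵ ├─┴─╴ │
│↳ ↓│ │↑ ← ↰│  ↓│   │↱ → ↓│
├─╴ │ │ ╶─┐ └─┐ ├───┘ ┌─╴ │
│↓ ↲│ │   │↑ ↰│↓│↱ → ↑│↓ ↲│
│ ╶─┤ │ ┌─┴─╴ │ │ ╶─┬─┤ ┌─┤
│↳ ↓│ │ │↱ → ↑│↓│↑ ↰│ │↓│ │
├─┐ │ ╵ │ ╶─┬─┘ ├─╴ │ │ │ │
│ │↓│   │↑ ↰│  ↓│↱ ↑│ │↓│ │
│ │ │ ╶─┼─┐ └─┐ ╵ ┌─┘ │ ╵ │
│ │↓│   │ │↑ ↰│↳ ↑│   │↳ ↓│
│ ╵ ├─╴ ╵ ├─┐ ├───┴─╴ └─┐ │
│↓ ↲│     │ │↑│         │↓│
│ ╶─┴─┬─╴ ╵ │ ├───╴ ╷ ┌─┘ │
│↳ → ↓│     │↑│     │ │↓ ↲│
├───┐ └─┬─╴ │ │ ┌───┴─┤ ╶─┤
│   │↳ ↓│   │↑│ │     │↳ ↓│
│ ╷ ├─┐ │ ╶─┤ │ ╵ ┌─╴ ├─╴ │
│ │ │ │↓│   │↑│   │   │↓ ↲│
│ │ ╵ │ ├───┤ └─┬─┘ ┌─┘ ┌─┤
│ │   │↓│↱ ↓│↑ ↰│   │↓ ↲│ │
│ └───┘ ╵ ╷ └─╴ │ ╶─┘ ╶─┘ │
│      ↳ ↑│↳ → ↑│    ↳ → B│
└─────────┴─────┴─────────┘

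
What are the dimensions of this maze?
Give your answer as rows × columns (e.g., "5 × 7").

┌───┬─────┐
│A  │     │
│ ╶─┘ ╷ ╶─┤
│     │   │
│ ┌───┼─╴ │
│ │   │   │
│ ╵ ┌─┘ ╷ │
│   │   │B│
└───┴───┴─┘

Counting the maze dimensions:
Rows (vertical): 4
Columns (horizontal): 5
Dimensions: 4 × 5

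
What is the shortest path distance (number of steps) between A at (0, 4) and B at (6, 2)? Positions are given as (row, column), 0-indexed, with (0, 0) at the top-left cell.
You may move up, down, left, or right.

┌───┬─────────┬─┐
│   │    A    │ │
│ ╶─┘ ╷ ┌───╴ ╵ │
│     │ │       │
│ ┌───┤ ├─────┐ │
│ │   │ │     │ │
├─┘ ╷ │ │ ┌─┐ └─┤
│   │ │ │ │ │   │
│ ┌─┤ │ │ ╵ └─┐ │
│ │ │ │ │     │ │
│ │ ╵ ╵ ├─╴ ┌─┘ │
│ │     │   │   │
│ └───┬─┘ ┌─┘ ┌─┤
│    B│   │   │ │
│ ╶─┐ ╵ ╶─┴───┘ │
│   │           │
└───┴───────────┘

Finding path from (0, 4) to (6, 2):
Path: (0,4) → (0,3) → (1,3) → (2,3) → (3,3) → (4,3) → (5,3) → (5,2) → (4,2) → (3,2) → (2,2) → (2,1) → (3,1) → (3,0) → (4,0) → (5,0) → (6,0) → (6,1) → (6,2)
Distance: 18 steps

Solution:

┌───┬─────────┬─┐
│   │  ↓ A    │ │
│ ╶─┘ ╷ ┌───╴ ╵ │
│     │↓│       │
│ ┌───┤ ├─────┐ │
│ │↓ ↰│↓│     │ │
├─┘ ╷ │ │ ┌─┐ └─┤
│↓ ↲│↑│↓│ │ │   │
│ ┌─┤ │ │ ╵ └─┐ │
│↓│ │↑│↓│     │ │
│ │ ╵ ╵ ├─╴ ┌─┘ │
│↓│  ↑ ↲│   │   │
│ └───┬─┘ ┌─┘ ┌─┤
│↳ → B│   │   │ │
│ ╶─┐ ╵ ╶─┴───┘ │
│   │           │
└───┴───────────┘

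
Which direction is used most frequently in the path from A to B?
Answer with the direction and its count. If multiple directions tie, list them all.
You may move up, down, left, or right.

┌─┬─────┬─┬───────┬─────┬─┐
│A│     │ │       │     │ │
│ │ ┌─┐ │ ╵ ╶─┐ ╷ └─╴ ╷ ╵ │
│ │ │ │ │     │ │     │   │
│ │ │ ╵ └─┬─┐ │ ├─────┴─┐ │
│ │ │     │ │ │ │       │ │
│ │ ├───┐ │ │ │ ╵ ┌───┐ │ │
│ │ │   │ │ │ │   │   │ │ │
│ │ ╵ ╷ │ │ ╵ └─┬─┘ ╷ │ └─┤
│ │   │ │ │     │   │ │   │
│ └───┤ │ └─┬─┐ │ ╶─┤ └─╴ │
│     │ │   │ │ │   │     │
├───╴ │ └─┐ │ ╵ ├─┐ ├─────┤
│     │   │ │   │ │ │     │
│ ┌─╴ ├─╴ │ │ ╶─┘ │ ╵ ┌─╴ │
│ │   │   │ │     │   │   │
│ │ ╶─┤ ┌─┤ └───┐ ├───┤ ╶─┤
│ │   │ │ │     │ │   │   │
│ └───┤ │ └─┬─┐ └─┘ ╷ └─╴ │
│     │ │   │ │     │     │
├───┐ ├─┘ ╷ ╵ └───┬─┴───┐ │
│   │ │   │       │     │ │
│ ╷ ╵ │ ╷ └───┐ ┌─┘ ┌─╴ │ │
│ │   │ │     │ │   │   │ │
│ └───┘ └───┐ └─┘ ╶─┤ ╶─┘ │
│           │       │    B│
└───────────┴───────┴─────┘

Directions: down, down, down, down, down, right, right, down, left, left, down, down, down, right, right, down, down, left, up, left, down, down, right, right, right, up, up, right, down, right, right, down, right, right, up, right, up, right, right, down, left, down, right, right
Counts: {'down': 17, 'right': 17, 'left': 5, 'up': 5}
Most common: down and right (tied at 17 times each)

Solution:

┌─┬─────┬─┬───────┬─────┬─┐
│A│     │ │       │     │ │
│ │ ┌─┐ │ ╵ ╶─┐ ╷ └─╴ ╷ ╵ │
│↓│ │ │ │     │ │     │   │
│ │ │ ╵ └─┬─┐ │ ├─────┴─┐ │
│↓│ │     │ │ │ │       │ │
│ │ ├───┐ │ │ │ ╵ ┌───┐ │ │
│↓│ │   │ │ │ │   │   │ │ │
│ │ ╵ ╷ │ │ ╵ └─┬─┘ ╷ │ └─┤
│↓│   │ │ │     │   │ │   │
│ └───┤ │ └─┬─┐ │ ╶─┤ └─╴ │
│↳ → ↓│ │   │ │ │   │     │
├───╴ │ └─┐ │ ╵ ├─┐ ├─────┤
│↓ ← ↲│   │ │   │ │ │     │
│ ┌─╴ ├─╴ │ │ ╶─┘ │ ╵ ┌─╴ │
│↓│   │   │ │     │   │   │
│ │ ╶─┤ ┌─┤ └───┐ ├───┤ ╶─┤
│↓│   │ │ │     │ │   │   │
│ └───┤ │ └─┬─┐ └─┘ ╷ └─╴ │
│↳ → ↓│ │   │ │     │     │
├───┐ ├─┘ ╷ ╵ └───┬─┴───┐ │
│↓ ↰│↓│↱ ↓│       │↱ → ↓│ │
│ ╷ ╵ │ ╷ └───┐ ┌─┘ ┌─╴ │ │
│↓│↑ ↲│↑│↳ → ↓│ │↱ ↑│↓ ↲│ │
│ └───┘ └───┐ └─┘ ╶─┤ ╶─┘ │
│↳ → → ↑    │↳ → ↑  │↳ → B│
└───────────┴───────┴─────┘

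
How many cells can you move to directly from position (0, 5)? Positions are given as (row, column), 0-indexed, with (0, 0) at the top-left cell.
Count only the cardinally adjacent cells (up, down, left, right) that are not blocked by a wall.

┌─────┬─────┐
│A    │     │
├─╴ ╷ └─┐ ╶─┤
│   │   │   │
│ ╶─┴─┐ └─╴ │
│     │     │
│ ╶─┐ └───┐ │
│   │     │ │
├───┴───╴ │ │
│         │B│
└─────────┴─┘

Checking passable neighbors of (0, 5):
Neighbors: (0, 4)
Count: 1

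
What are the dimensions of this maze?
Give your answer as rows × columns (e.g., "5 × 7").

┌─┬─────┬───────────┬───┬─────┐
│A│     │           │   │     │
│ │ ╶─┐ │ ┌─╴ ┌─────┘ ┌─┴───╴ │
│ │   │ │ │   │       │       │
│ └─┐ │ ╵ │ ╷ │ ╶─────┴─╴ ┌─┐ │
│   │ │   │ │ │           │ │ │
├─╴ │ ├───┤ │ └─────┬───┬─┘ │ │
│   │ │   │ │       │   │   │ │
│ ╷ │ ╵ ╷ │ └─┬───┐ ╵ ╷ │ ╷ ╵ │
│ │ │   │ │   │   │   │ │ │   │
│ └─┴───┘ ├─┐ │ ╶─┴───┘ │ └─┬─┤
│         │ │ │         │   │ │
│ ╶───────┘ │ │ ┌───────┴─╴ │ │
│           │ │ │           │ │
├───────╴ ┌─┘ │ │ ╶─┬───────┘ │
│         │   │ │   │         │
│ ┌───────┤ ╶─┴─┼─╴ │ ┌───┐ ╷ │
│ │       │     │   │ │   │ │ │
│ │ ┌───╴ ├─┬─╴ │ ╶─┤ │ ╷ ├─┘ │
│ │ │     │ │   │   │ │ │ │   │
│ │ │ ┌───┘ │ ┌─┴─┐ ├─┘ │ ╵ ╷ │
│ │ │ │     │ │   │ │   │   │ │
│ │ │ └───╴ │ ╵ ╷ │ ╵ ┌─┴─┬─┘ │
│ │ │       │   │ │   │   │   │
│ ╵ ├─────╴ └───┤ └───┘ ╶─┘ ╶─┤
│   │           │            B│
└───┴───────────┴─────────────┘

Counting the maze dimensions:
Rows (vertical): 13
Columns (horizontal): 15
Dimensions: 13 × 15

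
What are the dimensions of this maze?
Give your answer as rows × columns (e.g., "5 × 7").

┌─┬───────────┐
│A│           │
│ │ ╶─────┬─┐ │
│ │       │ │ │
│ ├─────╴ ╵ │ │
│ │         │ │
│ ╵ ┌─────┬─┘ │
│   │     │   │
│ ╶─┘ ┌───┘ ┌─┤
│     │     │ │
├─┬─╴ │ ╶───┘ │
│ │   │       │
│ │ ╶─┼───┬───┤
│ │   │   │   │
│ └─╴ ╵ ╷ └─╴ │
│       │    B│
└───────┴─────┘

Counting the maze dimensions:
Rows (vertical): 8
Columns (horizontal): 7
Dimensions: 8 × 7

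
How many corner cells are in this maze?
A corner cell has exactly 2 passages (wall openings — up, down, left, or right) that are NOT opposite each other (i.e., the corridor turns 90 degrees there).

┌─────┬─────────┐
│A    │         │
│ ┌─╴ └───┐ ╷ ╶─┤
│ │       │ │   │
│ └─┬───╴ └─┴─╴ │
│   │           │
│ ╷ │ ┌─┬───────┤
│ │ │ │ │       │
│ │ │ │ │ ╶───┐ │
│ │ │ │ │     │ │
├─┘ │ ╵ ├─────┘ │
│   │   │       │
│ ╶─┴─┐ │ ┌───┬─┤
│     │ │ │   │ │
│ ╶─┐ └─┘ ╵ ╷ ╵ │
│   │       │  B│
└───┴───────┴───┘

Counting corner cells (2 non-opposite passages):
Total corners: 24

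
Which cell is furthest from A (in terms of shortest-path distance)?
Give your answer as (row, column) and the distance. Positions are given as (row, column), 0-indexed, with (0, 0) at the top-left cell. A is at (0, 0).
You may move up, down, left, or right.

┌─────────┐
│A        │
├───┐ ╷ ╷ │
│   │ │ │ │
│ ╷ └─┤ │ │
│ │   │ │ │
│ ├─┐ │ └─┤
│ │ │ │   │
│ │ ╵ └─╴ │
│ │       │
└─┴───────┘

Computing BFS distances from A to all cells:
Furthest cell: (4, 0)
Distance: 18 steps

Path from A to the furthest cell:

┌─────────┐
│A → → ↓  │
├───┐ ╷ ╷ │
│↓ ↰│ │↓│ │
│ ╷ └─┤ │ │
│↓│↑ ↰│↓│ │
│ ├─┐ │ └─┤
│↓│ │↑│↳ ↓│
│ │ ╵ └─╴ │
│B│  ↑ ← ↲│
└─┴───────┘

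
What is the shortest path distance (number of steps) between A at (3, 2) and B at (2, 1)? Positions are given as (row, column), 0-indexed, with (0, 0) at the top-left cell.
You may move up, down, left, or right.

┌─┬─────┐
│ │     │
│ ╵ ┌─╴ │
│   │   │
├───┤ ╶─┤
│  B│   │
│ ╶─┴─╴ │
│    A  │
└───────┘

Finding path from (3, 2) to (2, 1):
Path: (3,2) → (3,1) → (3,0) → (2,0) → (2,1)
Distance: 4 steps

Solution:

┌─┬─────┐
│ │     │
│ ╵ ┌─╴ │
│   │   │
├───┤ ╶─┤
│↱ B│   │
│ ╶─┴─╴ │
│↑ ← A  │
└───────┘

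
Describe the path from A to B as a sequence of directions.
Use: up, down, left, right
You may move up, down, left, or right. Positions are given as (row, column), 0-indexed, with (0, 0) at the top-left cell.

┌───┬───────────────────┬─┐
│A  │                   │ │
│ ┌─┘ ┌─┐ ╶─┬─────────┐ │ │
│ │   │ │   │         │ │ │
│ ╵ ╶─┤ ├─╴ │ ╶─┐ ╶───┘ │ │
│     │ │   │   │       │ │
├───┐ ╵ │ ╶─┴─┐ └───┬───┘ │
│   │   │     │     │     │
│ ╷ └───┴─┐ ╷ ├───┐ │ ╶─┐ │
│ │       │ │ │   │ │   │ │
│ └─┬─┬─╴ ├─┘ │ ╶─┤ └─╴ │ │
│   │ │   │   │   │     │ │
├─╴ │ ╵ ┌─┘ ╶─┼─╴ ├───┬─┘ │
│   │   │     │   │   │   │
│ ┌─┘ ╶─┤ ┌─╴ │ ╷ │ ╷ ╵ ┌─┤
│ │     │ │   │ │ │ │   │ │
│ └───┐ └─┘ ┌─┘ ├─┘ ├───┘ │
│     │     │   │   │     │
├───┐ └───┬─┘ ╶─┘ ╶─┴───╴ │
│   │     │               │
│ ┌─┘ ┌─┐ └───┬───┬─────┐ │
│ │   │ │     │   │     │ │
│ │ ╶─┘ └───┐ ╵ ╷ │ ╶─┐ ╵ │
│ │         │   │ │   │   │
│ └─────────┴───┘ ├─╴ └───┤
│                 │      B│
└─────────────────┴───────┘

Finding the path and converting it to directions:
Path through cells: (0,0) → (1,0) → (2,0) → (2,1) → (1,1) → (1,2) → (0,2) → (0,3) → (0,4) → (0,5) → (0,6) → (0,7) → (0,8) → (0,9) → (0,10) → (0,11) → (1,11) → (2,11) → (2,10) → (2,9) → (2,8) → (1,8) → (1,7) → (1,6) → (2,6) → (2,7) → (3,7) → (3,8) → (3,9) → (4,9) → (5,9) → (5,10) → (5,11) → (4,11) → (4,10) → (3,10) → (3,11) → (3,12) → (4,12) → (5,12) → (6,12) → (6,11) → (7,11) → (7,10) → (6,10) → (6,9) → (7,9) → (8,9) → (8,8) → (9,8) → (9,9) → (9,10) → (9,11) → (9,12) → (10,12) → (11,12) → (11,11) → (10,11) → (10,10) → (10,9) → (11,9) → (11,10) → (12,10) → (12,11) → (12,12)
Directions: down, down, right, up, right, up, right, right, right, right, right, right, right, right, right, down, down, left, left, left, up, left, left, down, right, down, right, right, down, down, right, right, up, left, up, right, right, down, down, down, left, down, left, up, left, down, down, left, down, right, right, right, right, down, down, left, up, left, left, down, right, down, right, right

Solution:

┌───┬───────────────────┬─┐
│A  │↱ → → → → → → → → ↓│ │
│ ┌─┘ ┌─┐ ╶─┬─────────┐ │ │
│↓│↱ ↑│ │   │↓ ← ↰    │↓│ │
│ ╵ ╶─┤ ├─╴ │ ╶─┐ ╶───┘ │ │
│↳ ↑  │ │   │↳ ↓│↑ ← ← ↲│ │
├───┐ ╵ │ ╶─┴─┐ └───┬───┘ │
│   │   │     │↳ → ↓│↱ → ↓│
│ ╷ └───┴─┐ ╷ ├───┐ │ ╶─┐ │
│ │       │ │ │   │↓│↑ ↰│↓│
│ └─┬─┬─╴ ├─┘ │ ╶─┤ └─╴ │ │
│   │ │   │   │   │↳ → ↑│↓│
├─╴ │ ╵ ┌─┘ ╶─┼─╴ ├───┬─┘ │
│   │   │     │   │↓ ↰│↓ ↲│
│ ┌─┘ ╶─┤ ┌─╴ │ ╷ │ ╷ ╵ ┌─┤
│ │     │ │   │ │ │↓│↑ ↲│ │
│ └───┐ └─┘ ┌─┘ ├─┘ ├───┘ │
│     │     │   │↓ ↲│     │
├───┐ └───┬─┘ ╶─┘ ╶─┴───╴ │
│   │     │      ↳ → → → ↓│
│ ┌─┘ ┌─┐ └───┬───┬─────┐ │
│ │   │ │     │   │↓ ← ↰│↓│
│ │ ╶─┘ └───┐ ╵ ╷ │ ╶─┐ ╵ │
│ │         │   │ │↳ ↓│↑ ↲│
│ └─────────┴───┘ ├─╴ └───┤
│                 │  ↳ → B│
└─────────────────┴───────┘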